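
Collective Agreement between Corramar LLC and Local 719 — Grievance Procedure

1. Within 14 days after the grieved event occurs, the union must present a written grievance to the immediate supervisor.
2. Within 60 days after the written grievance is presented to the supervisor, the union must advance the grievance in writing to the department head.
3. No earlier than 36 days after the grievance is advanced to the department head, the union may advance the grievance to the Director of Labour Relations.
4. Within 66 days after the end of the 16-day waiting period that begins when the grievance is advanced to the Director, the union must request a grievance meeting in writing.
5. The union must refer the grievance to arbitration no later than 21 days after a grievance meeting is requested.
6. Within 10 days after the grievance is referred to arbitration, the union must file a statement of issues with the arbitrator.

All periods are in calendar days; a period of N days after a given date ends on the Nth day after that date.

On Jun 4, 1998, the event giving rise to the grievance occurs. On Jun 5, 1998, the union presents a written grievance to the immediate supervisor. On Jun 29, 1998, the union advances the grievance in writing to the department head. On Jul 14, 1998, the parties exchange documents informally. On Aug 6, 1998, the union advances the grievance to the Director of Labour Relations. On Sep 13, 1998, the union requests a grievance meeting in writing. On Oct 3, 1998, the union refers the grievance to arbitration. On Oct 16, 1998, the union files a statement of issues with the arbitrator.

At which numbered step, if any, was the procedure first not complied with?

Step 6

(1) due by Jun 4, 1998 + 14 days = Jun 18, 1998; done Jun 5, 1998 — timely.
(2) due by Jun 5, 1998 + 60 days = Aug 4, 1998; Jun 29, 1998 is within that limit.
(3) permitted from Jun 29, 1998 + 36 days = Aug 4, 1998 onward; Aug 6, 1998 is on or after that date.
(4) due by Aug 22, 1998 + 66 days = Oct 27, 1998; completed Sep 13, 1998, before the deadline.
(5) due by Sep 13, 1998 + 21 days = Oct 4, 1998; Oct 3, 1998 is within that limit.
(6) due by Oct 3, 1998 + 10 days = Oct 13, 1998; Oct 16, 1998 misses that deadline by 3 days.
The procedure was therefore not followed at step 6.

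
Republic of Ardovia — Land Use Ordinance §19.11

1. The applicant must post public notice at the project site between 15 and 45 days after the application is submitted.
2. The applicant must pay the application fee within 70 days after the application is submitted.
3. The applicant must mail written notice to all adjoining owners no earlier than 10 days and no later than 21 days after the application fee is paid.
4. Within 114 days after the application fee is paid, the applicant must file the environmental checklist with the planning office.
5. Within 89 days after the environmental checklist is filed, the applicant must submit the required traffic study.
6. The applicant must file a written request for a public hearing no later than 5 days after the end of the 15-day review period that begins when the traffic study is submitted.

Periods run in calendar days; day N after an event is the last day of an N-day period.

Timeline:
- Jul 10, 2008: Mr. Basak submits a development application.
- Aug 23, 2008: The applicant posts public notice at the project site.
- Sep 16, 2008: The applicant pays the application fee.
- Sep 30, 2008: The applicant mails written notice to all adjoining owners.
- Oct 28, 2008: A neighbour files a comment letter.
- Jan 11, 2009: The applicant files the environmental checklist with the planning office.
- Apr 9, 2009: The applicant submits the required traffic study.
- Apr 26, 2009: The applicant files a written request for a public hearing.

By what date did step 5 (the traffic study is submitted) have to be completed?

Step 5 runs from Jan 11, 2009, when the environmental checklist is filed. 89 days after Jan 11, 2009 is Apr 10, 2009.

Apr 10, 2009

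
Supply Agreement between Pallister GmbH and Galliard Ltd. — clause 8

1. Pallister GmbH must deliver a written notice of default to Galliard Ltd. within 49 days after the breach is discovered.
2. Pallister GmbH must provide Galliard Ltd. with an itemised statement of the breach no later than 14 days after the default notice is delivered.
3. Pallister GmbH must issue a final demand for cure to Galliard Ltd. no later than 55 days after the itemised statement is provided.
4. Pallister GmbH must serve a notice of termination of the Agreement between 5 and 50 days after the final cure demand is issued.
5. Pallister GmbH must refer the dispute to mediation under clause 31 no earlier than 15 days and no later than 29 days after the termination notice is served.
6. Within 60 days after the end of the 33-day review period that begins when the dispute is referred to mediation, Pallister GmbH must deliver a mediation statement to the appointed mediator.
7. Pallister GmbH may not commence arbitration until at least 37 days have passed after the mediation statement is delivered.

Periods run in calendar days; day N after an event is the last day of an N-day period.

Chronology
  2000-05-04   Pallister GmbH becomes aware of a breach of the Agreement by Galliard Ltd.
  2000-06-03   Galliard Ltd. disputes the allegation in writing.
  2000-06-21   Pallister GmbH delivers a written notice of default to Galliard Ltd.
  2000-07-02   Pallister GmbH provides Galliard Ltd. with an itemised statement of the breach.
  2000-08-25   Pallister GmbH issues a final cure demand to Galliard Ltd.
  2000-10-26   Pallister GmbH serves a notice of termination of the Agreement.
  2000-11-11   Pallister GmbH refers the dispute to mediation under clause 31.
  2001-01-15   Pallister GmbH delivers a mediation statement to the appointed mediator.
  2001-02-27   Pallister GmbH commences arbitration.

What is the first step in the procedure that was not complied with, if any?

Step 4

Step 1 — counting 49 days from 2000-05-04 (when the breach is discovered) gives a deadline of 2000-06-22; completed 2000-06-21, before the deadline.
Step 2 — counting 14 days from 2000-06-21 (when the default notice is delivered) gives a deadline of 2000-07-05; done 2000-07-02 — timely.
Step 3 — counting 55 days from 2000-07-02 (when the itemised statement is provided) gives a deadline of 2000-08-26; 2000-08-25 is within that limit.
Step 4 — 5 and 50 days from 2000-08-25 (when the final cure demand is issued) are 2000-08-30 and 2000-10-14 respectively; 2000-10-26 is 12 days past the end of the window.
Later steps need not be reached.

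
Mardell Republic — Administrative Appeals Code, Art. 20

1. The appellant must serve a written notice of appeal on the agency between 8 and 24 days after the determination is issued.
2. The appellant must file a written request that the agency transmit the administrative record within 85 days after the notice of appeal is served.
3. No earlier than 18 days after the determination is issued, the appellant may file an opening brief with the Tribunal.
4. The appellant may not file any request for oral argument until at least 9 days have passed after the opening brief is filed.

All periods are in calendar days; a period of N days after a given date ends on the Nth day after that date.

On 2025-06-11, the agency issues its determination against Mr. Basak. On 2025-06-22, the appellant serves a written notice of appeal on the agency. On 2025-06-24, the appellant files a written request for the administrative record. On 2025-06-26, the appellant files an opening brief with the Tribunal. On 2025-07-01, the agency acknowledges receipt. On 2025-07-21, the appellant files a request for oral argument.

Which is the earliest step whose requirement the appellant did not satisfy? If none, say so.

Step 1: the window is 8–24 days after 2025-06-11 (when the determination is issued), so 2025-06-19 through 2025-07-05; 2025-06-22 falls inside that range.
Step 2: 85 days after 2025-06-22 (when the notice of appeal is served) is 2025-09-15; completed 2025-06-24, before the deadline.
Step 3: the earliest permitted date is 18 days after 2025-06-11 (when the determination is issued), i.e. 2025-06-29; acted on 2025-06-26, 3 days prematurely.

Step 3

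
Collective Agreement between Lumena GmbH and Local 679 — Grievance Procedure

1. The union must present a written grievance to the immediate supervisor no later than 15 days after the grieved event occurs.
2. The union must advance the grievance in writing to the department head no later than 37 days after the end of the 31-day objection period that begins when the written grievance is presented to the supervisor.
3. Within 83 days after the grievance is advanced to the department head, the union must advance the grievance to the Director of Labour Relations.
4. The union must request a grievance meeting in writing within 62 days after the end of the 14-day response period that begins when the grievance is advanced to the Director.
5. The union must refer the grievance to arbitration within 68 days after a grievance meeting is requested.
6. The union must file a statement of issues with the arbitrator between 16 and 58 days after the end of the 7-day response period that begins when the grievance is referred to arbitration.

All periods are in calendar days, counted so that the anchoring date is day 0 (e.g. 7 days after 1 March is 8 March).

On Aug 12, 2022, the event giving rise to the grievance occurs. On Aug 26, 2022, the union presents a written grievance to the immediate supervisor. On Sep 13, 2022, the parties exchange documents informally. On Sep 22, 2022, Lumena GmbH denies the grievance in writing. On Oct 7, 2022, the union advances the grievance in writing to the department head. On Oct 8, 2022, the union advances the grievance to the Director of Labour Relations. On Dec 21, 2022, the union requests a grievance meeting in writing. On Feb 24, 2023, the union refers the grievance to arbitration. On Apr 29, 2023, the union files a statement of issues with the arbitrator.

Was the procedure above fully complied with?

(1) due by Aug 12, 2022 + 15 days = Aug 27, 2022; Aug 26, 2022 is within that limit.
(2) due by Sep 26, 2022 + 37 days = Nov 2, 2022; completed Oct 7, 2022, before the deadline.
(3) due by Oct 7, 2022 + 83 days = Dec 29, 2022; done Oct 8, 2022 — timely.
(4) due by Oct 22, 2022 + 62 days = Dec 23, 2022; Dec 21, 2022 is within that limit.
(5) due by Dec 21, 2022 + 68 days = Feb 27, 2023; Feb 24, 2023 is within that limit.
(6) the permitted window runs from Mar 3, 2023 + 16 = Mar 19, 2023 to Mar 3, 2023 + 58 = Apr 30, 2023; done Apr 29, 2023, which is between those dates.

Yes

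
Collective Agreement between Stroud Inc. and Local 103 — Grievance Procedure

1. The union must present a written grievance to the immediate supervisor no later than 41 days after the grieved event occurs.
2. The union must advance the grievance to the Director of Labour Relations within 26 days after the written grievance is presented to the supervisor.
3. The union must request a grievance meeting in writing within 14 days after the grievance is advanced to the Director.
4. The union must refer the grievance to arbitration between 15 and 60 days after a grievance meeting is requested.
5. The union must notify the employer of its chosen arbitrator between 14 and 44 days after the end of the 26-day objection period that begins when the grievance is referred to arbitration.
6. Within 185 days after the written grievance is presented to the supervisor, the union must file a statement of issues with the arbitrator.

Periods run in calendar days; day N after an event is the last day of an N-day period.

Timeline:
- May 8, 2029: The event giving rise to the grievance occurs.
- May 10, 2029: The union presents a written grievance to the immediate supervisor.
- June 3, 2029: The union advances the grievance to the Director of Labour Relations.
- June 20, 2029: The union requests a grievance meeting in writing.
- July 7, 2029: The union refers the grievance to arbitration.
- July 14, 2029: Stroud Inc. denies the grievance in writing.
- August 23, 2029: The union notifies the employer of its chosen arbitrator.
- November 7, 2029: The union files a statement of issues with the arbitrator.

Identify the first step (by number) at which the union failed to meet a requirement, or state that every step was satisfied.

Step 3

Step 1 — counting 41 days from May 8, 2029 (when the grieved event occurs) gives a deadline of June 18, 2029; May 10, 2029 is within that limit.
Step 2 — counting 26 days from May 10, 2029 (when the written grievance is presented to the supervisor) gives a deadline of June 5, 2029; completed June 3, 2029, before the deadline.
Step 3 — counting 14 days from June 3, 2029 (when the grievance is advanced to the Director) gives a deadline of June 17, 2029; not done until June 20, 2029, 3 days after the deadline.
The analysis stops there.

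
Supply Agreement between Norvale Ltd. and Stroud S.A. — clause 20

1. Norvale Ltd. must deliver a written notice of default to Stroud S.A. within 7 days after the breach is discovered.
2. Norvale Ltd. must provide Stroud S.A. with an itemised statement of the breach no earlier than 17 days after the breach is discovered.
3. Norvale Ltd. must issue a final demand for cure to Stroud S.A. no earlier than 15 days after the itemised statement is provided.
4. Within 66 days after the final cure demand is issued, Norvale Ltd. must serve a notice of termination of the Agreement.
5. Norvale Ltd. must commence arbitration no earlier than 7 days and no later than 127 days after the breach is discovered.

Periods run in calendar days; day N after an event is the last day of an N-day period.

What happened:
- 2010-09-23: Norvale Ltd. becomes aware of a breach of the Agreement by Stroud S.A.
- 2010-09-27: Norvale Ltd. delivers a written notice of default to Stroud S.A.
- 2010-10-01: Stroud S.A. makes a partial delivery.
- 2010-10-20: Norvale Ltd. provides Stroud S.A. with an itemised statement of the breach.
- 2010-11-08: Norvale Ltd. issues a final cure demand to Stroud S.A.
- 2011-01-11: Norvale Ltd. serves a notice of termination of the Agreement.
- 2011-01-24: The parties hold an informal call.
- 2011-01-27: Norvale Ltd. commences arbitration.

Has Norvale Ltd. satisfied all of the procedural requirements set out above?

Yes

Step 1 — counting 7 days from 2010-09-23 (when the breach is discovered) gives a deadline of 2010-09-30; done 2010-09-27 — timely.
Step 2 — must wait 17 days from 2010-09-23 (when the breach is discovered), so not before 2010-10-10; 2010-10-20 is on or after that date.
Step 3 — must wait 15 days from 2010-10-20 (when the itemised statement is provided), so not before 2010-11-04; done 2010-11-08, after the minimum wait.
Step 4 — counting 66 days from 2010-11-08 (when the final cure demand is issued) gives a deadline of 2011-01-13; 2011-01-11 is within that limit.
Step 5 — 7 and 127 days from 2010-09-23 (when the breach is discovered) are 2010-09-30 and 2011-01-28 respectively; 2011-01-27 falls inside that range.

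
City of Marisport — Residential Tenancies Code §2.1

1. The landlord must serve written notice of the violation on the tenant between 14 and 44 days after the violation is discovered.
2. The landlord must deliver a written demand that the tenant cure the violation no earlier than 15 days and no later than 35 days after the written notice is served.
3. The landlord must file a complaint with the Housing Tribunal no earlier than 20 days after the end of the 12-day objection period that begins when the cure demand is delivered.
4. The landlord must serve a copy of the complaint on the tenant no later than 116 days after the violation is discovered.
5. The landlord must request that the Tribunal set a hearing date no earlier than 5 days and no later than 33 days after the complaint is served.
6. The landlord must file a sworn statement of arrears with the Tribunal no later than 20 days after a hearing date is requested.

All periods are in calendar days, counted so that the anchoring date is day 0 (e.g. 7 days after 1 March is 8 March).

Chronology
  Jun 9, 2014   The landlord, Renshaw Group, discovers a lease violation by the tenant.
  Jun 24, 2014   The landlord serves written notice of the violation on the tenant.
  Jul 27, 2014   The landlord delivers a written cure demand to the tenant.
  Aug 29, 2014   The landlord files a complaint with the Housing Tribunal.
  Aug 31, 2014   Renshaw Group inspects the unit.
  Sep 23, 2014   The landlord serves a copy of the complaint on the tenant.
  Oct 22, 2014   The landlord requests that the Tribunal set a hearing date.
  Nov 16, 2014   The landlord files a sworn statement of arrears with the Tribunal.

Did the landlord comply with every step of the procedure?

Step 1: the window is 14–44 days after Jun 9, 2014 (when the violation is discovered), so Jun 23, 2014 through Jul 23, 2014; done Jun 24, 2014 — within the window.
Step 2: the window is 15–35 days after Jun 24, 2014 (when the written notice is served), so Jul 9, 2014 through Jul 29, 2014; done Jul 27, 2014 — within the window.
Step 3: the earliest permitted date is 20 days after Aug 8, 2014 (end of the 12-day objection period, which began when the cure demand is delivered on Jul 27, 2014), i.e. Aug 28, 2014; done Aug 29, 2014, after the minimum wait.
Step 4: 116 days after Jun 9, 2014 (when the violation is discovered) is Oct 3, 2014; done Sep 23, 2014 — timely.
Step 5: the window is 5–33 days after Sep 23, 2014 (when the complaint is served), so Sep 28, 2014 through Oct 26, 2014; Oct 22, 2014 falls inside that range.
Step 6: 20 days after Oct 22, 2014 (when a hearing date is requested) is Nov 11, 2014; done Nov 16, 2014 — 5 days late.

No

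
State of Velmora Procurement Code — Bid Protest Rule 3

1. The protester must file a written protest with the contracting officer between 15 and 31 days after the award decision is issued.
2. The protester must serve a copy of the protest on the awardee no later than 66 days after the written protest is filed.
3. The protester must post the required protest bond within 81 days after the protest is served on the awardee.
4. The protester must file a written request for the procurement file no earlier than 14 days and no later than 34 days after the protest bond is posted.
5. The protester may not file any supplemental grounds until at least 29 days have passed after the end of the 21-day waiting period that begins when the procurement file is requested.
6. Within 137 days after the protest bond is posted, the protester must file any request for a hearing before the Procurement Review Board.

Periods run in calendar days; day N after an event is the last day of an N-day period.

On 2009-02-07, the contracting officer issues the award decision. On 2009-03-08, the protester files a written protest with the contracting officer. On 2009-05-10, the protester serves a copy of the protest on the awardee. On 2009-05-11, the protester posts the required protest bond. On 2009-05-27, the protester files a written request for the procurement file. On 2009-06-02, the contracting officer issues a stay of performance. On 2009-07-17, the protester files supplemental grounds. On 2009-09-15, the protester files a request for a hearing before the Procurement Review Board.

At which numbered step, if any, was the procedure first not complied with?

(1) the permitted window runs from 2009-02-07 + 15 = 2009-02-22 to 2009-02-07 + 31 = 2009-03-10; 2009-03-08 falls inside that range.
(2) due by 2009-03-08 + 66 days = 2009-05-13; 2009-05-10 is within that limit.
(3) due by 2009-05-10 + 81 days = 2009-07-30; completed 2009-05-11, before the deadline.
(4) the permitted window runs from 2009-05-11 + 14 = 2009-05-25 to 2009-05-11 + 34 = 2009-06-14; done 2009-05-27 — within the window.
(5) permitted from 2009-06-17 + 29 days = 2009-07-16 onward; 2009-07-17 is on or after that date.
(6) due by 2009-05-11 + 137 days = 2009-09-25; 2009-09-15 is within that limit.

None — every step was satisfied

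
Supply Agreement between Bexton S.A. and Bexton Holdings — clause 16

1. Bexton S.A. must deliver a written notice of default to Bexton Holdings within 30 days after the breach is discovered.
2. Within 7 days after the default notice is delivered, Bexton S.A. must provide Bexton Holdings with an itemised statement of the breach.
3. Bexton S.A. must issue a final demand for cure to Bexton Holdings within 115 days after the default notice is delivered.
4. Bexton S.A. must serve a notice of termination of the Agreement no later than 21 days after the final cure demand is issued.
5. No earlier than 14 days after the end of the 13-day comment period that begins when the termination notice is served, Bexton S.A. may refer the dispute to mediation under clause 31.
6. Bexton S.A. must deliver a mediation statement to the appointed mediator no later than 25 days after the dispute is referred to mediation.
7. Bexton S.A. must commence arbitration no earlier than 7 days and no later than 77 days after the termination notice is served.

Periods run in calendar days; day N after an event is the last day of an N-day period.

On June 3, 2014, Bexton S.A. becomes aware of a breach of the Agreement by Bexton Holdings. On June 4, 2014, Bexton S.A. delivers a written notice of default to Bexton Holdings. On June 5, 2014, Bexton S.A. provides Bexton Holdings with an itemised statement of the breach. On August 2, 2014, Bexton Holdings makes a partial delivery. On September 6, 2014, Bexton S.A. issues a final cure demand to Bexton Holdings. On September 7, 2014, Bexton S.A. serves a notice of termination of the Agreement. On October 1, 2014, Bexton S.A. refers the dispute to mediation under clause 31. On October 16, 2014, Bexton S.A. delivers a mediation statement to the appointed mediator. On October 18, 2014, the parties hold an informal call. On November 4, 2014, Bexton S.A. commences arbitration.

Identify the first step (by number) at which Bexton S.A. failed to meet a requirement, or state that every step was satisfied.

(1) due by June 3, 2014 + 30 days = July 3, 2014; completed June 4, 2014, before the deadline.
(2) due by June 4, 2014 + 7 days = June 11, 2014; done June 5, 2014 — timely.
(3) due by June 4, 2014 + 115 days = September 27, 2014; completed September 6, 2014, before the deadline.
(4) due by September 6, 2014 + 21 days = September 27, 2014; completed September 7, 2014, before the deadline.
(5) permitted from September 20, 2014 + 14 days = October 4, 2014 onward; acted on October 1, 2014, 3 days prematurely.
Later steps need not be reached.

Step 5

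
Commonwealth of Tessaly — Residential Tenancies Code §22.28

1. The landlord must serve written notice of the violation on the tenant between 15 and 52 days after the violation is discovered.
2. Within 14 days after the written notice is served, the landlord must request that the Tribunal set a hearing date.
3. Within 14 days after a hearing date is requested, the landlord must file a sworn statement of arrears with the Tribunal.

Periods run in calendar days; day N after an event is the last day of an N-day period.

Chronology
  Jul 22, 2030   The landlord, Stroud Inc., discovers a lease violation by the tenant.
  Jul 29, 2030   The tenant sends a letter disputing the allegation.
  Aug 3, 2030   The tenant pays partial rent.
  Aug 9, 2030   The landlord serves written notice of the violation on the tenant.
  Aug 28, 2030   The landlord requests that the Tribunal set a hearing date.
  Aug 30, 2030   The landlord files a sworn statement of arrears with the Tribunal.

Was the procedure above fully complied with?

No

Step 1 — 15 and 52 days from Jul 22, 2030 (when the violation is discovered) are Aug 6, 2030 and Sep 12, 2030 respectively; done Aug 9, 2030, which is between those dates.
Step 2 — counting 14 days from Aug 9, 2030 (when the written notice is served) gives a deadline of Aug 23, 2030; done Aug 28, 2030 — 5 days late.
That is the first point of non-compliance.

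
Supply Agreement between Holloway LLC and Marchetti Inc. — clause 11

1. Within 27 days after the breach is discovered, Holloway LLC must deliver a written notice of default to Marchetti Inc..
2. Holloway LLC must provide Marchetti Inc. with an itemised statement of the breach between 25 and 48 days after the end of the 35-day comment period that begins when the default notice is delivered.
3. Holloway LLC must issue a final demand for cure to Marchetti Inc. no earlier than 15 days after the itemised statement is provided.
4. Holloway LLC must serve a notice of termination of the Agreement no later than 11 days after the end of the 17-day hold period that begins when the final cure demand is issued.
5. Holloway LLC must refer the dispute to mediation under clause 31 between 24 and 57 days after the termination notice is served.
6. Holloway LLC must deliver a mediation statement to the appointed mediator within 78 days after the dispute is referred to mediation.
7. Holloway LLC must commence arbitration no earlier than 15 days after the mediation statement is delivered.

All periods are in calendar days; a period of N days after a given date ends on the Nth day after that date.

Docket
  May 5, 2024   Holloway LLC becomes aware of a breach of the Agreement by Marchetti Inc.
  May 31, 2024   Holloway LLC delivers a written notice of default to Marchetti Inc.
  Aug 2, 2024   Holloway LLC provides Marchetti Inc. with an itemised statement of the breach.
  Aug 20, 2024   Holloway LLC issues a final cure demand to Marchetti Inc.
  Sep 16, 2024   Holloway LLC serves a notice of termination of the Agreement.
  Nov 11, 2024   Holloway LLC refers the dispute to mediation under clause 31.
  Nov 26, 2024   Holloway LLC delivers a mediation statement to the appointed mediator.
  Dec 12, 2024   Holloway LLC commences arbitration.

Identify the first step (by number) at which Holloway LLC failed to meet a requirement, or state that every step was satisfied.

None — every step was satisfied

(1) due by May 5, 2024 + 27 days = Jun 1, 2024; completed May 31, 2024, before the deadline.
(2) the permitted window runs from Jul 5, 2024 + 25 = Jul 30, 2024 to Jul 5, 2024 + 48 = Aug 22, 2024; Aug 2, 2024 falls inside that range.
(3) permitted from Aug 2, 2024 + 15 days = Aug 17, 2024 onward; Aug 20, 2024 is on or after that date.
(4) due by Sep 6, 2024 + 11 days = Sep 17, 2024; completed Sep 16, 2024, before the deadline.
(5) the permitted window runs from Sep 16, 2024 + 24 = Oct 10, 2024 to Sep 16, 2024 + 57 = Nov 12, 2024; Nov 11, 2024 falls inside that range.
(6) due by Nov 11, 2024 + 78 days = Jan 28, 2025; Nov 26, 2024 is within that limit.
(7) permitted from Nov 26, 2024 + 15 days = Dec 11, 2024 onward; done Dec 12, 2024, after the minimum wait.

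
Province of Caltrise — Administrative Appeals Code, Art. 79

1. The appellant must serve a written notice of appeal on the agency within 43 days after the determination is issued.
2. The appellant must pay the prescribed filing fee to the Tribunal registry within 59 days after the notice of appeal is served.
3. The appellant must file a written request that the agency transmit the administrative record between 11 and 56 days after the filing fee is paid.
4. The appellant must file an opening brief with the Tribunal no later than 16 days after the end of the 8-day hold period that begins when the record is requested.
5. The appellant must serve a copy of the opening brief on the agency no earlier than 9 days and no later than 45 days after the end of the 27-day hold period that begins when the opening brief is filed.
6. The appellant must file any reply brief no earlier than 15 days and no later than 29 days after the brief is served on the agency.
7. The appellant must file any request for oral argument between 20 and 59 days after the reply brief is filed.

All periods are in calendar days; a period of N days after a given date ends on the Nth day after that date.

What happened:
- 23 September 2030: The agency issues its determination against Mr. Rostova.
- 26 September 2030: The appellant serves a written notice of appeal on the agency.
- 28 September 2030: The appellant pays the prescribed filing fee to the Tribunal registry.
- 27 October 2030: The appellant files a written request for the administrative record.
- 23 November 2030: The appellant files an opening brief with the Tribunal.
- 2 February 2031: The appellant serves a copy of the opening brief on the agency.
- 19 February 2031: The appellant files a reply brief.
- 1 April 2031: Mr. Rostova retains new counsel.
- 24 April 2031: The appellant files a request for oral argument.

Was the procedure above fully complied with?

No

Step 1: 43 days after 23 September 2030 (when the determination is issued) is 5 November 2030; 26 September 2030 is within that limit.
Step 2: 59 days after 26 September 2030 (when the notice of appeal is served) is 24 November 2030; 28 September 2030 is within that limit.
Step 3: the window is 11–56 days after 28 September 2030 (when the filing fee is paid), so 9 October 2030 through 23 November 2030; done 27 October 2030, which is between those dates.
Step 4: 16 days after 4 November 2030 (end of the 8-day hold period, which began when the record is requested on 27 October 2030) is 20 November 2030; not done until 23 November 2030, 3 days after the deadline.
The procedure was therefore not followed at step 4.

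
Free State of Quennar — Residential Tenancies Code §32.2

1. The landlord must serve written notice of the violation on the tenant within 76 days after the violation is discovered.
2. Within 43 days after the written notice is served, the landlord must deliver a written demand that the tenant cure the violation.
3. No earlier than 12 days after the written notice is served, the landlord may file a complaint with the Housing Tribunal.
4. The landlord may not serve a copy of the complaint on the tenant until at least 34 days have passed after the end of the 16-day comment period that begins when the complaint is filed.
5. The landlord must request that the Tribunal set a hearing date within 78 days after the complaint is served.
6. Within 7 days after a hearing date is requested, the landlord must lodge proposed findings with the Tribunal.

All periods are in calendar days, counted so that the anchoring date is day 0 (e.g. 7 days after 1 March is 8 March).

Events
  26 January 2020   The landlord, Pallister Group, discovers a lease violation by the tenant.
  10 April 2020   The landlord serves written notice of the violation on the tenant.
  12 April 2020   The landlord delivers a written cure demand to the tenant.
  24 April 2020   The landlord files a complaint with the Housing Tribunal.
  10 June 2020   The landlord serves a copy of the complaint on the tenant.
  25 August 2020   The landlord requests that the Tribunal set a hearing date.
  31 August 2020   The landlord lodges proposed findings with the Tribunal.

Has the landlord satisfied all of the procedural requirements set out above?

No

Step 1: 76 days after 26 January 2020 (when the violation is discovered) is 11 April 2020; completed 10 April 2020, before the deadline.
Step 2: 43 days after 10 April 2020 (when the written notice is served) is 23 May 2020; done 12 April 2020 — timely.
Step 3: the earliest permitted date is 12 days after 10 April 2020 (when the written notice is served), i.e. 22 April 2020; 24 April 2020 is on or after that date.
Step 4: the earliest permitted date is 34 days after 10 May 2020 (end of the 16-day comment period, which began when the complaint is filed on 24 April 2020), i.e. 13 June 2020; 10 June 2020 is 3 days before the earliest permitted date.
Later steps need not be reached.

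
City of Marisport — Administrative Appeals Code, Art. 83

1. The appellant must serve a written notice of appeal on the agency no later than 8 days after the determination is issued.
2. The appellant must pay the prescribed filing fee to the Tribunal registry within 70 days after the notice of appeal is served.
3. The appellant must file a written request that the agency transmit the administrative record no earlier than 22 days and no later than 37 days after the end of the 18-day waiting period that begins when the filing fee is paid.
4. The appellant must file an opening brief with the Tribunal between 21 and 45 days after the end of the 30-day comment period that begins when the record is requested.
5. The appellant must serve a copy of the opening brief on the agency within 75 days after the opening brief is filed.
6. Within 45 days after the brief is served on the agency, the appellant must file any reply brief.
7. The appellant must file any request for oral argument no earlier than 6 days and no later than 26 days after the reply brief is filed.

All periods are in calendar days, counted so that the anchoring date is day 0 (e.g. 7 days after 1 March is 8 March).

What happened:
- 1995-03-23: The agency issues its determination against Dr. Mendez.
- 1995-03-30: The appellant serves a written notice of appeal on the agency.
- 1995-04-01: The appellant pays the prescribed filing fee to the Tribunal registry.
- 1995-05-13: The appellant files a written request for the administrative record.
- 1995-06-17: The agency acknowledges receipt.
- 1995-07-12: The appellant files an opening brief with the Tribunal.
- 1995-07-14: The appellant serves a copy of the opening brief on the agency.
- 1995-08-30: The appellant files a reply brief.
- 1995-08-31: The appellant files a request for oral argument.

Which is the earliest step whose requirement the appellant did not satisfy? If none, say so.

Step 6

Step 1 — counting 8 days from 1995-03-23 (when the determination is issued) gives a deadline of 1995-03-31; done 1995-03-30 — timely.
Step 2 — counting 70 days from 1995-03-30 (when the notice of appeal is served) gives a deadline of 1995-06-08; 1995-04-01 is within that limit.
Step 3 — 22 and 37 days from 1995-04-19 (end of the 18-day waiting period, which began when the filing fee is paid on 1995-04-01) are 1995-05-11 and 1995-05-26 respectively; 1995-05-13 falls inside that range.
Step 4 — 21 and 45 days from 1995-06-12 (end of the 30-day comment period, which began when the record is requested on 1995-05-13) are 1995-07-03 and 1995-07-27 respectively; 1995-07-12 falls inside that range.
Step 5 — counting 75 days from 1995-07-12 (when the opening brief is filed) gives a deadline of 1995-09-25; done 1995-07-14 — timely.
Step 6 — counting 45 days from 1995-07-14 (when the brief is served on the agency) gives a deadline of 1995-08-28; not done until 1995-08-30, 2 days after the deadline.
That is the first point of non-compliance.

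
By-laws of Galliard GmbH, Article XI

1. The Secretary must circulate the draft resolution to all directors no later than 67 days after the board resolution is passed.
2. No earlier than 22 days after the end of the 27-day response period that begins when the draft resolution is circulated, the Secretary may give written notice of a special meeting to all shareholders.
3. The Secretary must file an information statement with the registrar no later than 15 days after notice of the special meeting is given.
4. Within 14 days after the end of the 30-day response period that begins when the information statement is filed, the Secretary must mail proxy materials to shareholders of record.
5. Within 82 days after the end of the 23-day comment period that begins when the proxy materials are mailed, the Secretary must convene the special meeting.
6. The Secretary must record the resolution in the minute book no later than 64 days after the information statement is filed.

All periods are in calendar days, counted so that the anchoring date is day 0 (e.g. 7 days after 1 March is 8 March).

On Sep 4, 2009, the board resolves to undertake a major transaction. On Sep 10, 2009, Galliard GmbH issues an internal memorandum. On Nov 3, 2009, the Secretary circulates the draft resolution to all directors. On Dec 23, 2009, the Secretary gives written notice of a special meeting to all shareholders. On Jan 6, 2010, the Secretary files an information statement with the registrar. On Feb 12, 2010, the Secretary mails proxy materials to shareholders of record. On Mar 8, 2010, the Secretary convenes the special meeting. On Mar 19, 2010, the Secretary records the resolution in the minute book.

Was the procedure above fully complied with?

(1) due by Sep 4, 2009 + 67 days = Nov 10, 2009; Nov 3, 2009 is within that limit.
(2) permitted from Nov 30, 2009 + 22 days = Dec 22, 2009 onward; done Dec 23, 2009, after the minimum wait.
(3) due by Dec 23, 2009 + 15 days = Jan 7, 2010; Jan 6, 2010 is within that limit.
(4) due by Feb 5, 2010 + 14 days = Feb 19, 2010; done Feb 12, 2010 — timely.
(5) due by Mar 7, 2010 + 82 days = May 28, 2010; completed Mar 8, 2010, before the deadline.
(6) due by Jan 6, 2010 + 64 days = Mar 11, 2010; not done until Mar 19, 2010, 8 days after the deadline.
Later steps need not be reached.

No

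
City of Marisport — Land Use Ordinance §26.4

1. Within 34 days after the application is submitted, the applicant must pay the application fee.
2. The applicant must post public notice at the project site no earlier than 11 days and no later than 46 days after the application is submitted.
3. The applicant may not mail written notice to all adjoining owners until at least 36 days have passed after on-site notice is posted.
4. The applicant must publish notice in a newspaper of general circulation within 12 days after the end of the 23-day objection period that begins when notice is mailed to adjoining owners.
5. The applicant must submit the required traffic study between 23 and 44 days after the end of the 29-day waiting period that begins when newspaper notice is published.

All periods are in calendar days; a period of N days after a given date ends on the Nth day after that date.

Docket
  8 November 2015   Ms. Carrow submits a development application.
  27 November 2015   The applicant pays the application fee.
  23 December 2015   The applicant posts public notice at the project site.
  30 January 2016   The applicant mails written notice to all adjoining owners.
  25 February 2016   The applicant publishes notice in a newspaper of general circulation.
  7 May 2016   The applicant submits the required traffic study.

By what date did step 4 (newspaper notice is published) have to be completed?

Notice is mailed to adjoining owners on 30 January 2016; the 23-day objection period therefore ends 22 February 2016, and step 4 runs from that date. 12 days after 22 February 2016 is 5 March 2016.

5 March 2016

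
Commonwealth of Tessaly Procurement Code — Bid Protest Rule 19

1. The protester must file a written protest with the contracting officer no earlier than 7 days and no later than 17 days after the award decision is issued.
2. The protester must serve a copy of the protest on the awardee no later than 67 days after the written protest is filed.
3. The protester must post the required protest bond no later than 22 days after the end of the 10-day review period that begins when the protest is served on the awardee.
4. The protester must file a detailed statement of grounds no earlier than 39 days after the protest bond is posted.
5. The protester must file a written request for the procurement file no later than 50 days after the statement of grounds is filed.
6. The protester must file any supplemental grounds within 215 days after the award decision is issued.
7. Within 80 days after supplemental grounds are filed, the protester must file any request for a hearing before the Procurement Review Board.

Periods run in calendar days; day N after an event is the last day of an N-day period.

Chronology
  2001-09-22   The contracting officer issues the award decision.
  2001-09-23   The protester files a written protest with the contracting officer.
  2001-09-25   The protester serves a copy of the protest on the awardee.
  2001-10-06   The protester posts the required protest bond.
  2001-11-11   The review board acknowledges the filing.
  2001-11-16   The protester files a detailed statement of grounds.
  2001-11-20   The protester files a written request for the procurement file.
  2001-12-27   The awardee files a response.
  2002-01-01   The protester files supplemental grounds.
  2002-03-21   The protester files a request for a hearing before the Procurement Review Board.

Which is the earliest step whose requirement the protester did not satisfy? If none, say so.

(1) the permitted window runs from 2001-09-22 + 7 = 2001-09-29 to 2001-09-22 + 17 = 2001-10-09; done 2001-09-23 — 6 days before the window opened.

Step 1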